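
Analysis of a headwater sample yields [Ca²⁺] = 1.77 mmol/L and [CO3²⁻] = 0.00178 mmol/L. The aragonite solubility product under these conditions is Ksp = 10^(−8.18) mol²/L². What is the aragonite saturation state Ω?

Ksp = 10^(−8.18) = 6.607×10^-9
Ω = [Ca²⁺][CO3²⁻]/Ksp = (1.77×10^-3)(0.00178×10^-3) / 6.607×10^-9 = 0.477

Ω = 0.477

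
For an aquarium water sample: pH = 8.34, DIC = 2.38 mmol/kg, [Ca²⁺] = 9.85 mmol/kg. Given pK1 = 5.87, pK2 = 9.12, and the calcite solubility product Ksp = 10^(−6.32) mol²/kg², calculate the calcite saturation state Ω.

Ω = 6.95

α₂ = 1 / (1 + [H⁺]/K2 + [H⁺]²/(K1K2)) = 1 / (1 + 10^+0.78 + 10^-1.69)
   = 1 / (1 + 6.0256 + 0.020417) = 1/7.0460 = 0.1419
[CO3²⁻] = α₂ × DIC = 0.1419 × 2.38 = 0.3378 mmol/kg
Ksp = 10^(−6.32) = 4.786×10^-7
Ω = [Ca²⁺][CO3²⁻]/Ksp = (9.85×10^-3)(3.378×10^-4) / 4.786×10^-7 = 6.95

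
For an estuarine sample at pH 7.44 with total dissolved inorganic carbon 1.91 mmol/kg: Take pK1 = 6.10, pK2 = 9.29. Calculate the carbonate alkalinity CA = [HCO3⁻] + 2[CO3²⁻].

CA = 1.85 mmol/kg

CA = [HCO3⁻] + 2[CO3²⁻] = (α₁ + 2α₂)·DIC
At pH 7.44: [H⁺]/K1 = 10^-1.34 = 0.045709, K2/[H⁺] = 10^-1.85 = 0.014125
α₁ = 1/(1 + 0.045709 + 0.014125) = 1/1.0598 = 0.9435; α₂ = α₁·K2/[H⁺] = 0.01333
α₁ + 2α₂ = 0.9702
CA = 0.9702 × 1.91 = 1.85 mmol/kg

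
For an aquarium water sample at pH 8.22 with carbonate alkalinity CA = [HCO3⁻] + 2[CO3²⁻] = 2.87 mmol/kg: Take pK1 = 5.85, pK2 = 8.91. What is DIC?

CA = [HCO3⁻] + 2[CO3²⁻] = (α₁ + 2α₂)·DIC
At pH 8.22: [H⁺]/K1 = 10^-2.37 = 0.0042658, K2/[H⁺] = 10^-0.69 = 0.20417
α₁ = 1/(1 + 0.0042658 + 0.20417) = 1/1.2084 = 0.8275; α₂ = α₁·K2/[H⁺] = 0.1690
α₁ + 2α₂ = 1.1654
DIC = CA / (α₁ + 2α₂) = 2.87 / 1.1654 = 2.46 mmol/kg

DIC = 2.46 mmol/kg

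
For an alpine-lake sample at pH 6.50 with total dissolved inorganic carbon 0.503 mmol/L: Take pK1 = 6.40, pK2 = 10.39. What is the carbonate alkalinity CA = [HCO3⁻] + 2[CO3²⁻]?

CA = 0.280 mmol/L

CA = [HCO3⁻] + 2[CO3²⁻] = (α₁ + 2α₂)·DIC
At pH 6.50: [H⁺]/K1 = 10^-0.10 = 0.79433, K2/[H⁺] = 10^-3.89 = 0.00012882
α₁ = 1/(1 + 0.79433 + 0.00012882) = 1/1.7945 = 0.5573; α₂ = α₁·K2/[H⁺] = 7.179×10^-5
α₁ + 2α₂ = 0.5574
CA = 0.5574 × 0.503 = 0.280 mmol/L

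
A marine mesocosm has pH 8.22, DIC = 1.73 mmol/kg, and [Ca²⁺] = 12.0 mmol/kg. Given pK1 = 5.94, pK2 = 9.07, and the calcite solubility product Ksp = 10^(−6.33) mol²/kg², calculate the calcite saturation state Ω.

α₂ = 1 / (1 + [H⁺]/K2 + [H⁺]²/(K1K2)) = 1 / (1 + 10^+0.85 + 10^-1.43)
   = 1 / (1 + 7.0795 + 0.037154) = 1/8.1166 = 0.1232
[CO3²⁻] = α₂ × DIC = 0.1232 × 1.73 = 0.2131 mmol/kg
Ksp = 10^(−6.33) = 4.677×10^-7
Ω = [Ca²⁺][CO3²⁻]/Ksp = (12.0×10^-3)(2.131×10^-4) / 4.677×10^-7 = 5.47

Ω = 5.47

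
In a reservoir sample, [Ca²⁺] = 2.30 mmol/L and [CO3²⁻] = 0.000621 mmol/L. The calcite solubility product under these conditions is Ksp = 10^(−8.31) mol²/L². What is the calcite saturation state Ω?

Ω = 0.292

Ksp = 10^(−8.31) = 4.898×10^-9
Ω = [Ca²⁺][CO3²⁻]/Ksp = (2.30×10^-3)(0.000621×10^-3) / 4.898×10^-9 = 0.292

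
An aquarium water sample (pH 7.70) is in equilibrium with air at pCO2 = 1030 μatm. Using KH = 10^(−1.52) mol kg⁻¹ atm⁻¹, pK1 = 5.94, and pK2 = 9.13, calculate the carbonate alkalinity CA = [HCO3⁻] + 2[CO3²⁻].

[CO2*] = KH · pCO2 = 10^(−1.52) × 1030×10^-6 = 3.111×10^-5 mol/kg
α₀ = 1/(1 + K1/[H⁺] + K1K2/[H⁺]²) = 1/(1 + 10^+1.76 + 10^+0.33) = 0.01648
DIC = [CO2*]/α₀ = 3.111×10^-5 / 0.01648 = 1.888 mmol/kg
CA = (α₁ + 2α₂)·DIC = (0.9483 + 2×0.03523) × 1.888 = 1.92 mmol/kg

CA = 1.92 mmol/kg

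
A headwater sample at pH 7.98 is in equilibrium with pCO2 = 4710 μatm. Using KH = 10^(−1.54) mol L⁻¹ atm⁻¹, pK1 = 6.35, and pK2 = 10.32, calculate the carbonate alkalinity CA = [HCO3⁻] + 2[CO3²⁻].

CA = 5.85 mmol/L

[CO2*] = KH · pCO2 = 10^(−1.54) × 4710×10^-6 = 1.358×10^-4 mol/L
α₀ = 1/(1 + K1/[H⁺] + K1K2/[H⁺]²) = 1/(1 + 10^+1.63 + 10^-0.71) = 0.02280
DIC = [CO2*]/α₀ = 1.358×10^-4 / 0.02280 = 5.957 mmol/L
CA = (α₁ + 2α₂)·DIC = (0.9728 + 2×0.004446) × 5.957 = 5.85 mmol/L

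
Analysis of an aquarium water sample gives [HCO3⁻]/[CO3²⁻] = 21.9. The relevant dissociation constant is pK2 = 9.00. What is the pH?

pH = 7.66

From K2 = [H⁺][CO3²⁻]/[HCO3⁻]:  pH = pK2 − log₁₀([HCO3⁻]/[CO3²⁻])
log₁₀(21.9) = +1.340
pH = 9.00 − (+1.340) = 7.66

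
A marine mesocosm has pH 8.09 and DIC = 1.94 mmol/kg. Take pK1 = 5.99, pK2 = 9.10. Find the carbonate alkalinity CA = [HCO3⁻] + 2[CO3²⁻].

CA = [HCO3⁻] + 2[CO3²⁻] = (α₁ + 2α₂)·DIC
At pH 8.09: [H⁺]/K1 = 10^-2.10 = 0.0079433, K2/[H⁺] = 10^-1.01 = 0.097724
α₁ = 1/(1 + 0.0079433 + 0.097724) = 1/1.1057 = 0.9044; α₂ = α₁·K2/[H⁺] = 0.08838
α₁ + 2α₂ = 1.0812
CA = 1.0812 × 1.94 = 2.10 mmol/kg

CA = 2.10 mmol/kg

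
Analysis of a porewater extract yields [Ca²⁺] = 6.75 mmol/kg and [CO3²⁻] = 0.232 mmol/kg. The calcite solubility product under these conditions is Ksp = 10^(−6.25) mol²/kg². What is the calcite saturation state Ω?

Ksp = 10^(−6.25) = 5.623×10^-7
Ω = [Ca²⁺][CO3²⁻]/Ksp = (6.75×10^-3)(0.232×10^-3) / 5.623×10^-7 = 2.78

Ω = 2.78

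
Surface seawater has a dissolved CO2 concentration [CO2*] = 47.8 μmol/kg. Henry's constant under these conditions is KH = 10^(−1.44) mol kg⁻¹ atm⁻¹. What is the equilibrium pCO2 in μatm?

KH = 10^(−1.44) = 3.631×10^-2 mol kg⁻¹ atm⁻¹
pCO2 = [CO2*]/KH = 47.8×10^-6 / 3.631×10^-2 = 1.32×10^-3 atm = 1320 μatm

pCO2 = 1320 μatm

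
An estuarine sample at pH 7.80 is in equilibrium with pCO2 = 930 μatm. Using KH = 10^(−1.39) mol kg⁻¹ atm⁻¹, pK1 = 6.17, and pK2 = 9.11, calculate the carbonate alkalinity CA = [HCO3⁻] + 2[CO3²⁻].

[CO2*] = KH · pCO2 = 10^(−1.39) × 930×10^-6 = 3.789×10^-5 mol/kg
α₀ = 1/(1 + K1/[H⁺] + K1K2/[H⁺]²) = 1/(1 + 10^+1.63 + 10^+0.32) = 0.02186
DIC = [CO2*]/α₀ = 3.789×10^-5 / 0.02186 = 1.733 mmol/kg
CA = (α₁ + 2α₂)·DIC = (0.9325 + 2×0.04567) × 1.733 = 1.77 mmol/kg

CA = 1.77 mmol/kg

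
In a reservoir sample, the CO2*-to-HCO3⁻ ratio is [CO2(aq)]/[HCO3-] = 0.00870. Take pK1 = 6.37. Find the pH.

pH = 8.43

From K1 = [H⁺][HCO3-]/[CO2(aq)]:  pH = pK1 − log₁₀([CO2(aq)]/[HCO3-])
log₁₀(0.00870) = -2.060
pH = 6.37 − (-2.060) = 8.43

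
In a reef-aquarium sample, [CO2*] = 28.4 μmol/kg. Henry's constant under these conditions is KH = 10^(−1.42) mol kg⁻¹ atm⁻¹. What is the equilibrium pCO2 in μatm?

KH = 10^(−1.42) = 3.802×10^-2 mol kg⁻¹ atm⁻¹
pCO2 = [CO2*]/KH = 28.4×10^-6 / 3.802×10^-2 = 7.47×10^-4 atm = 747 μatm

pCO2 = 747 μatm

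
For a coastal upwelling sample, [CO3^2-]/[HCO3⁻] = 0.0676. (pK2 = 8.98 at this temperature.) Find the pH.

From K2 = [H⁺][CO3^2-]/[HCO3⁻]:  pH = pK2 + log₁₀([CO3^2-]/[HCO3⁻])
log₁₀(0.0676) = -1.170
pH = 8.98 + (-1.170) = 7.81

pH = 7.81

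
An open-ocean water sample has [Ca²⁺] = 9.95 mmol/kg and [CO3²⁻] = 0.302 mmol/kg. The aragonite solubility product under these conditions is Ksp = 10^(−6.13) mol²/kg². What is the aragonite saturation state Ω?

Ω = 4.05

Ksp = 10^(−6.13) = 7.413×10^-7
Ω = [Ca²⁺][CO3²⁻]/Ksp = (9.95×10^-3)(0.302×10^-3) / 7.413×10^-7 = 4.05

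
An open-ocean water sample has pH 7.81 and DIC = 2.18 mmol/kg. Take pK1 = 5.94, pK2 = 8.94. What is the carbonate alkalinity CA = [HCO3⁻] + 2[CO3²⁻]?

CA = 2.30 mmol/kg

CA = [HCO3⁻] + 2[CO3²⁻] = (α₁ + 2α₂)·DIC
At pH 7.81: [H⁺]/K1 = 10^-1.87 = 0.013490, K2/[H⁺] = 10^-1.13 = 0.074131
α₁ = 1/(1 + 0.013490 + 0.074131) = 1/1.0876 = 0.9194; α₂ = α₁·K2/[H⁺] = 0.06816
α₁ + 2α₂ = 1.0558
CA = 1.0558 × 2.18 = 2.30 mmol/kg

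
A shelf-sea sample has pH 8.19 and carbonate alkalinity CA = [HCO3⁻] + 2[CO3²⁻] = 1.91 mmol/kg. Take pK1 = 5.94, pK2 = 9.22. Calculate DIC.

DIC = 1.77 mmol/kg

CA = [HCO3⁻] + 2[CO3²⁻] = (α₁ + 2α₂)·DIC
At pH 8.19: [H⁺]/K1 = 10^-2.25 = 0.0056234, K2/[H⁺] = 10^-1.03 = 0.093325
α₁ = 1/(1 + 0.0056234 + 0.093325) = 1/1.0989 = 0.9100; α₂ = α₁·K2/[H⁺] = 0.08492
α₁ + 2α₂ = 1.0798
DIC = CA / (α₁ + 2α₂) = 1.91 / 1.0798 = 1.77 mmol/kg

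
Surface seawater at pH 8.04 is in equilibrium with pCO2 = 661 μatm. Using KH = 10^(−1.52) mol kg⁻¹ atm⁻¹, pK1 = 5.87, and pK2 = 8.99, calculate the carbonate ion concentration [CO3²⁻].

[CO2*] = KH · pCO2 = 10^(−1.52) × 661×10^-6 = 1.996×10^-5 mol/kg
α₀ = 1/(1 + K1/[H⁺] + K1K2/[H⁺]²) = 1/(1 + 10^+2.17 + 10^+1.22) = 0.006042
DIC = [CO2*]/α₀ = 1.996×10^-5 / 0.006042 = 3.304 mmol/kg
[CO3²⁻] = α₂·DIC; α₂ = 0.1003, so [CO3²⁻] = 0.1003 × 3.304 = 0.331 mmol/kg

[CO3²⁻] = 0.331 mmol/kg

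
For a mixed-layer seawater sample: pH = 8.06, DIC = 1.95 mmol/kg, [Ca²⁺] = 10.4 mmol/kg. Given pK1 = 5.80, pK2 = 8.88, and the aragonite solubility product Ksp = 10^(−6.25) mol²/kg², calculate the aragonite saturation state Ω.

Ω = 4.72

α₂ = 1 / (1 + [H⁺]/K2 + [H⁺]²/(K1K2)) = 1 / (1 + 10^+0.82 + 10^-1.44)
   = 1 / (1 + 6.6069 + 0.036308) = 1/7.6432 = 0.1308
[CO3²⁻] = α₂ × DIC = 0.1308 × 1.95 = 0.2551 mmol/kg
Ksp = 10^(−6.25) = 5.623×10^-7
Ω = [Ca²⁺][CO3²⁻]/Ksp = (10.4×10^-3)(2.551×10^-4) / 5.623×10^-7 = 4.72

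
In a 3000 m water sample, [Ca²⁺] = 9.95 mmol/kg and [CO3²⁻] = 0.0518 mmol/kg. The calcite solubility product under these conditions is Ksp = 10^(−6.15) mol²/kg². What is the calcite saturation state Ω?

Ω = 0.728

Ksp = 10^(−6.15) = 7.079×10^-7
Ω = [Ca²⁺][CO3²⁻]/Ksp = (9.95×10^-3)(0.0518×10^-3) / 7.079×10^-7 = 0.728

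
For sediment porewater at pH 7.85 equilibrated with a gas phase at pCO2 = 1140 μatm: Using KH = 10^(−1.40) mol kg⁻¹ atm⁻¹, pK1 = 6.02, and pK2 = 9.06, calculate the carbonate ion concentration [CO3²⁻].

[CO3²⁻] = 0.189 mmol/kg

[CO2*] = KH · pCO2 = 10^(−1.40) × 1140×10^-6 = 4.538×10^-5 mol/kg
α₀ = 1/(1 + K1/[H⁺] + K1K2/[H⁺]²) = 1/(1 + 10^+1.83 + 10^+0.62) = 0.01374
DIC = [CO2*]/α₀ = 4.538×10^-5 / 0.01374 = 3.303 mmol/kg
[CO3²⁻] = α₂·DIC; α₂ = 0.05728, so [CO3²⁻] = 0.05728 × 3.303 = 0.189 mmol/kg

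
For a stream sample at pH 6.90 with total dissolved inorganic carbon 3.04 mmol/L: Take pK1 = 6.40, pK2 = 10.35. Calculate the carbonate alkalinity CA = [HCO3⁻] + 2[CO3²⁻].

CA = [HCO3⁻] + 2[CO3²⁻] = (α₁ + 2α₂)·DIC
At pH 6.90: [H⁺]/K1 = 10^-0.50 = 0.31623, K2/[H⁺] = 10^-3.45 = 0.00035481
α₁ = 1/(1 + 0.31623 + 0.00035481) = 1/1.3166 = 0.7595; α₂ = α₁·K2/[H⁺] = 0.0002695
α₁ + 2α₂ = 0.7601
CA = 0.7601 × 3.04 = 2.31 mmol/L

CA = 2.31 mmol/L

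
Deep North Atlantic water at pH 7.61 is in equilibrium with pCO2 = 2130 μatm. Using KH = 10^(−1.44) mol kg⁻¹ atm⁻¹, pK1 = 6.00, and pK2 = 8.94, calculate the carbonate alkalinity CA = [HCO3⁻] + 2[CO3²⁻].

CA = 3.45 mmol/kg

[CO2*] = KH · pCO2 = 10^(−1.44) × 2130×10^-6 = 7.734×10^-5 mol/kg
α₀ = 1/(1 + K1/[H⁺] + K1K2/[H⁺]²) = 1/(1 + 10^+1.61 + 10^+0.28) = 0.02291
DIC = [CO2*]/α₀ = 7.734×10^-5 / 0.02291 = 3.375 mmol/kg
CA = (α₁ + 2α₂)·DIC = (0.9334 + 2×0.04366) × 3.375 = 3.45 mmol/kg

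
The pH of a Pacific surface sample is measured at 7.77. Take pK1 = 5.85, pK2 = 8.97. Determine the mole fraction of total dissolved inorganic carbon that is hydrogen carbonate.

α₁ = 1 / (1 + [H⁺]/K1 + K2/[H⁺]) = 1 / (1 + 10^-1.92 + 10^-1.20)
   = 1 / (1 + 0.012023 + 0.063096) = 1/1.0751 = 0.9301

α₁ = 0.930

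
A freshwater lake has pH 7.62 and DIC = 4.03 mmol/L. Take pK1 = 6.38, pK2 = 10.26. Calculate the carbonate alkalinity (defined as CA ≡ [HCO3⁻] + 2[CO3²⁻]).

CA = [HCO3⁻] + 2[CO3²⁻] = (α₁ + 2α₂)·DIC
At pH 7.62: [H⁺]/K1 = 10^-1.24 = 0.057544, K2/[H⁺] = 10^-2.64 = 0.0022909
α₁ = 1/(1 + 0.057544 + 0.0022909) = 1/1.0598 = 0.9435; α₂ = α₁·K2/[H⁺] = 0.002162
α₁ + 2α₂ = 0.9479
CA = 0.9479 × 4.03 = 3.82 mmol/L

CA = 3.82 mmol/L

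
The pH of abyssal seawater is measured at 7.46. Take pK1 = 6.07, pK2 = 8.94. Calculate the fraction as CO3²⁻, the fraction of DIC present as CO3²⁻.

α₂ = 1 / (1 + [H⁺]/K2 + [H⁺]²/(K1K2)) = 1 / (1 + 10^+1.48 + 10^+0.09)
   = 1 / (1 + 30.200 + 1.2303) = 1/32.430 = 0.03084

α₂ = 0.0308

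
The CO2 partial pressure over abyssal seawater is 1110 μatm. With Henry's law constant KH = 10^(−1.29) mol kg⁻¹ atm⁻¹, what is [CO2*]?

[CO2*] = 56.9 μmol/kg

KH = 10^(−1.29) = 5.129×10^-2 mol kg⁻¹ atm⁻¹
[CO2*] = KH · pCO2 = 5.129×10^-2 × 1110×10^-6 atm = 5.69×10^-5 mol/kg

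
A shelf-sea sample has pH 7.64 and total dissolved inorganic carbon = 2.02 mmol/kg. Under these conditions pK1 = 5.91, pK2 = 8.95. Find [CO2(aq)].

[CO2*] = 0.0352 mmol/kg

α₀ = 1 / (1 + K1/[H⁺] + K1K2/[H⁺]²) = 1 / (1 + 10^+1.73 + 10^+0.42)
   = 1 / (1 + 53.703 + 2.6303) = 1/57.333 = 0.01744
[CO2*] = α₀ × DIC = 0.01744 × 2.02 = 0.0352 mmol/kg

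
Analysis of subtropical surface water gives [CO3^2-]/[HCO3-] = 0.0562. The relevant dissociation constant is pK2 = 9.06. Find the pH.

pH = 7.81

From K2 = [H⁺][CO3^2-]/[HCO3-]:  pH = pK2 + log₁₀([CO3^2-]/[HCO3-])
log₁₀(0.0562) = -1.250
pH = 9.06 + (-1.250) = 7.81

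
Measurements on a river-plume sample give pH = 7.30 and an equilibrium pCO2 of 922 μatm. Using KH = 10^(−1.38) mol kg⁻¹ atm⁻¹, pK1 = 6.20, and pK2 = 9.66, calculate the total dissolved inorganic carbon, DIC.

DIC = 0.524 mmol/kg

[CO2*] = KH · pCO2 = 10^(−1.38) × 922×10^-6 = 3.844×10^-5 mol/kg
α₀ = 1/(1 + K1/[H⁺] + K1K2/[H⁺]²) = 1/(1 + 10^+1.10 + 10^-1.26) = 0.07329
DIC = [CO2*]/α₀ = 3.844×10^-5 / 0.07329 = 0.524 mmol/kg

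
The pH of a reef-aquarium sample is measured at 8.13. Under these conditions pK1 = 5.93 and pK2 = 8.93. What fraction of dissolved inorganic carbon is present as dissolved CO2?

α₀ = 1 / (1 + K1/[H⁺] + K1K2/[H⁺]²) = 1 / (1 + 10^+2.20 + 10^+1.40)
   = 1 / (1 + 158.49 + 25.119) = 1/184.61 = 0.005417

α₀ = 0.00542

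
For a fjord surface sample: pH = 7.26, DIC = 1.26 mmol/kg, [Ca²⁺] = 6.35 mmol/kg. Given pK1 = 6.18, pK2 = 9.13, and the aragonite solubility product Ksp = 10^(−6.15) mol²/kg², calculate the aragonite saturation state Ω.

α₂ = 1 / (1 + [H⁺]/K2 + [H⁺]²/(K1K2)) = 1 / (1 + 10^+1.87 + 10^+0.79)
   = 1 / (1 + 74.131 + 6.1660) = 1/81.297 = 0.01230
[CO3²⁻] = α₂ × DIC = 0.01230 × 1.26 = 0.01550 mmol/kg = 15.50 μmol/kg
Ksp = 10^(−6.15) = 7.079×10^-7
Ω = [Ca²⁺][CO3²⁻]/Ksp = (6.35×10^-3)(1.550×10^-5) / 7.079×10^-7 = 0.139

Ω = 0.139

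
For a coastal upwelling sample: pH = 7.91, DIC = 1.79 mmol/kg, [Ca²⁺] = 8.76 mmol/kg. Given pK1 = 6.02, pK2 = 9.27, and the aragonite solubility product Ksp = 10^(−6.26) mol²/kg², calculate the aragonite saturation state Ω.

α₂ = 1 / (1 + [H⁺]/K2 + [H⁺]²/(K1K2)) = 1 / (1 + 10^+1.36 + 10^-0.53)
   = 1 / (1 + 22.909 + 0.29512) = 1/24.204 = 0.04132
[CO3²⁻] = α₂ × DIC = 0.04132 × 1.79 = 0.07396 mmol/kg
Ksp = 10^(−6.26) = 5.495×10^-7
Ω = [Ca²⁺][CO3²⁻]/Ksp = (8.76×10^-3)(7.396×10^-5) / 5.495×10^-7 = 1.18

Ω = 1.18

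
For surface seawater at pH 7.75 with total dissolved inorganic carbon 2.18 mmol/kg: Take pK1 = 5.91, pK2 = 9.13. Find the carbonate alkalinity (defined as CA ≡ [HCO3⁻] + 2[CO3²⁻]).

CA = [HCO3⁻] + 2[CO3²⁻] = (α₁ + 2α₂)·DIC
At pH 7.75: [H⁺]/K1 = 10^-1.84 = 0.014454, K2/[H⁺] = 10^-1.38 = 0.041687
α₁ = 1/(1 + 0.014454 + 0.041687) = 1/1.0561 = 0.9468; α₂ = α₁·K2/[H⁺] = 0.03947
α₁ + 2α₂ = 1.0258
CA = 1.0258 × 2.18 = 2.24 mmol/kg

CA = 2.24 mmol/kg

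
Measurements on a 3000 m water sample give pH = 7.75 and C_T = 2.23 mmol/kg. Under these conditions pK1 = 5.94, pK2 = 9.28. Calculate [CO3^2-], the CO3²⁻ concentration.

α₂ = 1 / (1 + [H⁺]/K2 + [H⁺]²/(K1K2)) = 1 / (1 + 10^+1.53 + 10^-0.28)
   = 1 / (1 + 33.884 + 0.52481) = 1/35.409 = 0.02824
[CO3²⁻] = α₂ × DIC = 0.02824 × 2.23 = 0.0630 mmol/kg

[CO3²⁻] = 0.0630 mmol/kg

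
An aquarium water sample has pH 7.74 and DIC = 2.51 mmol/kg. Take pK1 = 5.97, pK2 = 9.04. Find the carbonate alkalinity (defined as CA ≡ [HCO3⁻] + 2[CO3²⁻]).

CA = 2.59 mmol/kg

CA = [HCO3⁻] + 2[CO3²⁻] = (α₁ + 2α₂)·DIC
At pH 7.74: [H⁺]/K1 = 10^-1.77 = 0.016982, K2/[H⁺] = 10^-1.30 = 0.050119
α₁ = 1/(1 + 0.016982 + 0.050119) = 1/1.0671 = 0.9371; α₂ = α₁·K2/[H⁺] = 0.04697
α₁ + 2α₂ = 1.0311
CA = 1.0311 × 2.51 = 2.59 mmol/kg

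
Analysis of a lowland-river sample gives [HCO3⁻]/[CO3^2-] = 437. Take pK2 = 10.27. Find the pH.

pH = 7.63

From K2 = [H⁺][CO3^2-]/[HCO3⁻]:  pH = pK2 − log₁₀([HCO3⁻]/[CO3^2-])
log₁₀(437) = +2.640
pH = 10.27 − (+2.640) = 7.63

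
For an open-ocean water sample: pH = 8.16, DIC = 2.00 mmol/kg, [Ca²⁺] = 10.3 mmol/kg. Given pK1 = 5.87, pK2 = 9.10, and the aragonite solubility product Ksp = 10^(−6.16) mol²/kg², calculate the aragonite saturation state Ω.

α₂ = 1 / (1 + [H⁺]/K2 + [H⁺]²/(K1K2)) = 1 / (1 + 10^+0.94 + 10^-1.35)
   = 1 / (1 + 8.7096 + 0.044668) = 1/9.7543 = 0.1025
[CO3²⁻] = α₂ × DIC = 0.1025 × 2.00 = 0.2050 mmol/kg
Ksp = 10^(−6.16) = 6.918×10^-7
Ω = [Ca²⁺][CO3²⁻]/Ksp = (10.3×10^-3)(2.050×10^-4) / 6.918×10^-7 = 3.05

Ω = 3.05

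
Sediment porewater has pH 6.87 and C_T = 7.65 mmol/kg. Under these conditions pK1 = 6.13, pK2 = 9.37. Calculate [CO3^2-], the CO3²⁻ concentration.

α₂ = 1 / (1 + [H⁺]/K2 + [H⁺]²/(K1K2)) = 1 / (1 + 10^+2.50 + 10^+1.76)
   = 1 / (1 + 316.23 + 57.544) = 1/374.77 = 0.002668
[CO3²⁻] = α₂ × DIC = 0.002668 × 7.65 = 0.0204 mmol/kg

[CO3²⁻] = 0.0204 mmol/kg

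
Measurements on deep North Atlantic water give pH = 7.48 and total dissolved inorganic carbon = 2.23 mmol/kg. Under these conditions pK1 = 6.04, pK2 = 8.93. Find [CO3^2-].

[CO3²⁻] = 0.0738 mmol/kg

α₂ = 1 / (1 + [H⁺]/K2 + [H⁺]²/(K1K2)) = 1 / (1 + 10^+1.45 + 10^+0.01)
   = 1 / (1 + 28.184 + 1.0233) = 1/30.207 = 0.03310
[CO3²⁻] = α₂ × DIC = 0.03310 × 2.23 = 0.0738 mmol/kg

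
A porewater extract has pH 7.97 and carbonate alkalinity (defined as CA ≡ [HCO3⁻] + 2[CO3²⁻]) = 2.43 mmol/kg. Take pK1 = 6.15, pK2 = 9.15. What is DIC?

DIC = 2.32 mmol/kg

CA = [HCO3⁻] + 2[CO3²⁻] = (α₁ + 2α₂)·DIC
At pH 7.97: [H⁺]/K1 = 10^-1.82 = 0.015136, K2/[H⁺] = 10^-1.18 = 0.066069
α₁ = 1/(1 + 0.015136 + 0.066069) = 1/1.0812 = 0.9249; α₂ = α₁·K2/[H⁺] = 0.06111
α₁ + 2α₂ = 1.0471
DIC = CA / (α₁ + 2α₂) = 2.43 / 1.0471 = 2.32 mmol/kg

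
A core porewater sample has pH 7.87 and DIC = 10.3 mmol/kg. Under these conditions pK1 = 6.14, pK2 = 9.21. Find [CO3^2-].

α₂ = 1 / (1 + [H⁺]/K2 + [H⁺]²/(K1K2)) = 1 / (1 + 10^+1.34 + 10^-0.39)
   = 1 / (1 + 21.878 + 0.40738) = 1/23.285 = 0.04295
[CO3²⁻] = α₂ × DIC = 0.04295 × 10.3 = 0.442 mmol/kg

[CO3²⁻] = 0.442 mmol/kg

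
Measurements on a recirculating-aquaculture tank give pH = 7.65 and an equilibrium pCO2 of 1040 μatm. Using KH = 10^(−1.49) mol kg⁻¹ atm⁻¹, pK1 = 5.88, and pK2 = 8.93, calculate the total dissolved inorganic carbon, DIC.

DIC = 2.12 mmol/kg

[CO2*] = KH · pCO2 = 10^(−1.49) × 1040×10^-6 = 3.365×10^-5 mol/kg
α₀ = 1/(1 + K1/[H⁺] + K1K2/[H⁺]²) = 1/(1 + 10^+1.77 + 10^+0.49) = 0.01588
DIC = [CO2*]/α₀ = 3.365×10^-5 / 0.01588 = 2.12 mmol/kg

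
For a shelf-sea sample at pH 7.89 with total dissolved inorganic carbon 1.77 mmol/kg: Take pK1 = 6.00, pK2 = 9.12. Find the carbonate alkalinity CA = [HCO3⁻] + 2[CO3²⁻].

CA = 1.85 mmol/kg

CA = [HCO3⁻] + 2[CO3²⁻] = (α₁ + 2α₂)·DIC
At pH 7.89: [H⁺]/K1 = 10^-1.89 = 0.012882, K2/[H⁺] = 10^-1.23 = 0.058884
α₁ = 1/(1 + 0.012882 + 0.058884) = 1/1.0718 = 0.9330; α₂ = α₁·K2/[H⁺] = 0.05494
α₁ + 2α₂ = 1.0429
CA = 1.0429 × 1.77 = 1.85 mmol/kg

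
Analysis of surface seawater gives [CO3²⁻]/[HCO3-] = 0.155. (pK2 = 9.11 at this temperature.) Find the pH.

pH = 8.30

From K2 = [H⁺][CO3²⁻]/[HCO3-]:  pH = pK2 + log₁₀([CO3²⁻]/[HCO3-])
log₁₀(0.155) = -0.810
pH = 9.11 + (-0.810) = 8.30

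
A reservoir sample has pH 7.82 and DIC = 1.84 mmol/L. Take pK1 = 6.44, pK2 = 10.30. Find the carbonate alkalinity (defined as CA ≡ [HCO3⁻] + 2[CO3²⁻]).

CA = 1.77 mmol/L

CA = [HCO3⁻] + 2[CO3²⁻] = (α₁ + 2α₂)·DIC
At pH 7.82: [H⁺]/K1 = 10^-1.38 = 0.041687, K2/[H⁺] = 10^-2.48 = 0.0033113
α₁ = 1/(1 + 0.041687 + 0.0033113) = 1/1.0450 = 0.9569; α₂ = α₁·K2/[H⁺] = 0.003169
α₁ + 2α₂ = 0.9633
CA = 0.9633 × 1.84 = 1.77 mmol/L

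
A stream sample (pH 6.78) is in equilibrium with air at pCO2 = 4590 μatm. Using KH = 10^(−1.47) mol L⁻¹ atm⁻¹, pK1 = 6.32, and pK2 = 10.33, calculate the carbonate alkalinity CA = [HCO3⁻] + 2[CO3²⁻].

CA = 0.449 mmol/L

[CO2*] = KH · pCO2 = 10^(−1.47) × 4590×10^-6 = 1.555×10^-4 mol/L
α₀ = 1/(1 + K1/[H⁺] + K1K2/[H⁺]²) = 1/(1 + 10^+0.46 + 10^-3.09) = 0.2574
DIC = [CO2*]/α₀ = 1.555×10^-4 / 0.2574 = 0.6042 mmol/L
CA = (α₁ + 2α₂)·DIC = (0.7424 + 2×0.0002092) × 0.6042 = 0.449 mmol/L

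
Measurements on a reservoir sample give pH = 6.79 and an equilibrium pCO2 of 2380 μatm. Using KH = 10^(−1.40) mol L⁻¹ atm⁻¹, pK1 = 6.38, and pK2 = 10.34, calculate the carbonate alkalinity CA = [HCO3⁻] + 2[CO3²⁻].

[CO2*] = KH · pCO2 = 10^(−1.40) × 2380×10^-6 = 9.475×10^-5 mol/L
α₀ = 1/(1 + K1/[H⁺] + K1K2/[H⁺]²) = 1/(1 + 10^+0.41 + 10^-3.14) = 0.2800
DIC = [CO2*]/α₀ = 9.475×10^-5 / 0.2800 = 0.3384 mmol/L
CA = (α₁ + 2α₂)·DIC = (0.7198 + 2×0.0002029) × 0.3384 = 0.244 mmol/L

CA = 0.244 mmol/L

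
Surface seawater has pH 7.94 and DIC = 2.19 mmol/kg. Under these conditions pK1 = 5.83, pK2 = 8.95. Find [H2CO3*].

[CO2*] = 15.4 μmol/kg

α₀ = 1 / (1 + K1/[H⁺] + K1K2/[H⁺]²) = 1 / (1 + 10^+2.11 + 10^+1.10)
   = 1 / (1 + 128.82 + 12.589) = 1/142.41 = 0.007022
[CO2*] = α₀ × DIC = 0.007022 × 2.19 = 0.0154 mmol/kg = 15.4 μmol/kg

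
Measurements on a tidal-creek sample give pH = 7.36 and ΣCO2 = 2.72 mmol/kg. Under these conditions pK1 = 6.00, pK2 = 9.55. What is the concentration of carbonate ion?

α₂ = 1 / (1 + [H⁺]/K2 + [H⁺]²/(K1K2)) = 1 / (1 + 10^+2.19 + 10^+0.83)
   = 1 / (1 + 154.88 + 6.7608) = 1/162.64 = 0.006148
[CO3²⁻] = α₂ × DIC = 0.006148 × 2.72 = 0.0167 mmol/kg = 16.7 μmol/kg

[CO3²⁻] = 16.7 μmol/kg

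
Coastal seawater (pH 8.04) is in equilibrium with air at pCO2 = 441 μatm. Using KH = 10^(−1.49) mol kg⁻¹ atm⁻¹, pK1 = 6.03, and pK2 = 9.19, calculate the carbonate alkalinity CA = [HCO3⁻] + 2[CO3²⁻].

[CO2*] = KH · pCO2 = 10^(−1.49) × 441×10^-6 = 1.427×10^-5 mol/kg
α₀ = 1/(1 + K1/[H⁺] + K1K2/[H⁺]²) = 1/(1 + 10^+2.01 + 10^+0.86) = 0.009044
DIC = [CO2*]/α₀ = 1.427×10^-5 / 0.009044 = 1.578 mmol/kg
CA = (α₁ + 2α₂)·DIC = (0.9254 + 2×0.06552) × 1.578 = 1.67 mmol/kg

CA = 1.67 mmol/kg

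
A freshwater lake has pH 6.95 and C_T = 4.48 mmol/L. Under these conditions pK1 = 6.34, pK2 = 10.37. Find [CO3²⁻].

α₂ = 1 / (1 + [H⁺]/K2 + [H⁺]²/(K1K2)) = 1 / (1 + 10^+3.42 + 10^+2.81)
   = 1 / (1 + 2630.3 + 645.65) = 1/3276.9 = 0.0003052
[CO3²⁻] = α₂ × DIC = 0.0003052 × 4.48 = 0.00137 mmol/L = 1.37 μmol/L

[CO3²⁻] = 1.37 μmol/L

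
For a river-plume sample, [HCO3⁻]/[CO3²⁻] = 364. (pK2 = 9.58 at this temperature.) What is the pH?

From K2 = [H⁺][CO3²⁻]/[HCO3⁻]:  pH = pK2 − log₁₀([HCO3⁻]/[CO3²⁻])
log₁₀(364) = +2.561
pH = 9.58 − (+2.561) = 7.02

pH = 7.02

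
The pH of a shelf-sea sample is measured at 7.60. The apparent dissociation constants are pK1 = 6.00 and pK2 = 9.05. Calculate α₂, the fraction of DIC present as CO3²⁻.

α₂ = 1 / (1 + [H⁺]/K2 + [H⁺]²/(K1K2)) = 1 / (1 + 10^+1.45 + 10^-0.15)
   = 1 / (1 + 28.184 + 0.70795) = 1/29.892 = 0.03345

α₂ = 0.0335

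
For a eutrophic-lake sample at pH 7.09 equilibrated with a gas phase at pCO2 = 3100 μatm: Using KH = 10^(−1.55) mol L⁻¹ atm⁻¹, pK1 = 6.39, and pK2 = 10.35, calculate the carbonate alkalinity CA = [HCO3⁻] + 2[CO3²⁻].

CA = 0.438 mmol/L

[CO2*] = KH · pCO2 = 10^(−1.55) × 3100×10^-6 = 8.737×10^-5 mol/L
α₀ = 1/(1 + K1/[H⁺] + K1K2/[H⁺]²) = 1/(1 + 10^+0.70 + 10^-2.56) = 0.1663
DIC = [CO2*]/α₀ = 8.737×10^-5 / 0.1663 = 0.5255 mmol/L
CA = (α₁ + 2α₂)·DIC = (0.8333 + 2×0.0004579) × 0.5255 = 0.438 mmol/L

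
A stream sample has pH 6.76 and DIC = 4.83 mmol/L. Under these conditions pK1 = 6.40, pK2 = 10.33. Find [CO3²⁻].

[CO3²⁻] = 0.905 μmol/L

α₂ = 1 / (1 + [H⁺]/K2 + [H⁺]²/(K1K2)) = 1 / (1 + 10^+3.57 + 10^+3.21)
   = 1 / (1 + 3715.4 + 1621.8) = 1/5338.2 = 0.0001873
[CO3²⁻] = α₂ × DIC = 0.0001873 × 4.83 = 0.000905 mmol/L = 0.905 μmol/L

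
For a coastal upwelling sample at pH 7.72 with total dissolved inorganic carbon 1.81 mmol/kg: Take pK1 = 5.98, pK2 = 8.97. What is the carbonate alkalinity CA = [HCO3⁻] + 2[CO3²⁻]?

CA = 1.87 mmol/kg

CA = [HCO3⁻] + 2[CO3²⁻] = (α₁ + 2α₂)·DIC
At pH 7.72: [H⁺]/K1 = 10^-1.74 = 0.018197, K2/[H⁺] = 10^-1.25 = 0.056234
α₁ = 1/(1 + 0.018197 + 0.056234) = 1/1.0744 = 0.9307; α₂ = α₁·K2/[H⁺] = 0.05234
α₁ + 2α₂ = 1.0354
CA = 1.0354 × 1.81 = 1.87 mmol/kg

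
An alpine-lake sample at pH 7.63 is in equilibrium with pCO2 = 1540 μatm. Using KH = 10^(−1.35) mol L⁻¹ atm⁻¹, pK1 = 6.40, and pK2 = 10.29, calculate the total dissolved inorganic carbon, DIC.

DIC = 1.24 mmol/L

[CO2*] = KH · pCO2 = 10^(−1.35) × 1540×10^-6 = 6.879×10^-5 mol/L
α₀ = 1/(1 + K1/[H⁺] + K1K2/[H⁺]²) = 1/(1 + 10^+1.23 + 10^-1.43) = 0.05550
DIC = [CO2*]/α₀ = 6.879×10^-5 / 0.05550 = 1.24 mmol/L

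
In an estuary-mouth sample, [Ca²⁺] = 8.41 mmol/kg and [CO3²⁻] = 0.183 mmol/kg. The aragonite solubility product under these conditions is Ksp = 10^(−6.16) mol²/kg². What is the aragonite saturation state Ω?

Ω = 2.22

Ksp = 10^(−6.16) = 6.918×10^-7
Ω = [Ca²⁺][CO3²⁻]/Ksp = (8.41×10^-3)(0.183×10^-3) / 6.918×10^-7 = 2.22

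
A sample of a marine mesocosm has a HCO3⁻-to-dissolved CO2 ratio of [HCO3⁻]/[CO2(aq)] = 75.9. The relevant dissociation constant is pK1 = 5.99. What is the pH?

From K1 = [H⁺][HCO3⁻]/[CO2(aq)]:  pH = pK1 + log₁₀([HCO3⁻]/[CO2(aq)])
log₁₀(75.9) = +1.880
pH = 5.99 + (+1.880) = 7.87

pH = 7.87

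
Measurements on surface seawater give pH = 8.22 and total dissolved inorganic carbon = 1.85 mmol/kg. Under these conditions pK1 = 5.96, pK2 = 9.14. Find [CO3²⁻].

α₂ = 1 / (1 + [H⁺]/K2 + [H⁺]²/(K1K2)) = 1 / (1 + 10^+0.92 + 10^-1.34)
   = 1 / (1 + 8.3176 + 0.045709) = 1/9.3633 = 0.1068
[CO3²⁻] = α₂ × DIC = 0.1068 × 1.85 = 0.198 mmol/kg

[CO3²⁻] = 0.198 mmol/kg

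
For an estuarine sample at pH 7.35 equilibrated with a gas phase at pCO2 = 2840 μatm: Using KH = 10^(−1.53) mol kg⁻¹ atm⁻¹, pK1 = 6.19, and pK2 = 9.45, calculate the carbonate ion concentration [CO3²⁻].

[CO3²⁻] = 9.62 μmol/kg

[CO2*] = KH · pCO2 = 10^(−1.53) × 2840×10^-6 = 8.381×10^-5 mol/kg
α₀ = 1/(1 + K1/[H⁺] + K1K2/[H⁺]²) = 1/(1 + 10^+1.16 + 10^-0.94) = 0.06423
DIC = [CO2*]/α₀ = 8.381×10^-5 / 0.06423 = 1.305 mmol/kg
[CO3²⁻] = α₂·DIC; α₂ = 0.007375, so [CO3²⁻] = 0.007375 × 1.305 = 0.00962 mmol/kg = 9.62 μmol/kg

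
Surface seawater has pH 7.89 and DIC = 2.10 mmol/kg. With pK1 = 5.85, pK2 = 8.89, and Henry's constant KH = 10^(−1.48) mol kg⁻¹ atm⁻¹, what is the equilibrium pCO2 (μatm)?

α₀ = 1 / (1 + K1/[H⁺] + K1K2/[H⁺]²) = 1 / (1 + 10^+2.04 + 10^+1.04)
   = 1 / (1 + 109.65 + 10.965) = 1/121.61 = 0.008223
[CO2*] = α₀ × DIC = 0.008223 × 2.10 = 0.01727 mmol/kg = 17.27 μmol/kg
pCO2 = [CO2*]/KH = 1.727×10^-5 / 3.311×10^-2 = 521 μatm

pCO2 = 521 μatm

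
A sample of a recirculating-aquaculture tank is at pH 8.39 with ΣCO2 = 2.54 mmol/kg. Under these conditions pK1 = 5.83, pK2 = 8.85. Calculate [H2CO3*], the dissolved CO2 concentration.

α₀ = 1 / (1 + K1/[H⁺] + K1K2/[H⁺]²) = 1 / (1 + 10^+2.56 + 10^+2.10)
   = 1 / (1 + 363.08 + 125.89) = 1/489.97 = 0.002041
[CO2*] = α₀ × DIC = 0.002041 × 2.54 = 0.00518 mmol/kg = 5.18 μmol/kg

[CO2*] = 5.18 μmol/kg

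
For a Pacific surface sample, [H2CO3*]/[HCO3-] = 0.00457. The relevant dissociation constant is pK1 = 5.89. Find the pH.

pH = 8.23

From K1 = [H⁺][HCO3-]/[H2CO3*]:  pH = pK1 − log₁₀([H2CO3*]/[HCO3-])
log₁₀(0.00457) = -2.340
pH = 5.89 − (-2.340) = 8.23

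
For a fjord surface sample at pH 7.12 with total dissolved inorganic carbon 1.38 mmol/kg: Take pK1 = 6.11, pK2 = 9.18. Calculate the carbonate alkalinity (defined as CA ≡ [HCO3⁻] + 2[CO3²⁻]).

CA = 1.27 mmol/kg

CA = [HCO3⁻] + 2[CO3²⁻] = (α₁ + 2α₂)·DIC
At pH 7.12: [H⁺]/K1 = 10^-1.01 = 0.097724, K2/[H⁺] = 10^-2.06 = 0.0087096
α₁ = 1/(1 + 0.097724 + 0.0087096) = 1/1.1064 = 0.9038; α₂ = α₁·K2/[H⁺] = 0.007872
α₁ + 2α₂ = 0.9195
CA = 0.9195 × 1.38 = 1.27 mmol/kg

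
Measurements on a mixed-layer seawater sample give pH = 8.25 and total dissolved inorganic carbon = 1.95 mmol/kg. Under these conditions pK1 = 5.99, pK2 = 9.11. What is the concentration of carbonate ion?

α₂ = 1 / (1 + [H⁺]/K2 + [H⁺]²/(K1K2)) = 1 / (1 + 10^+0.86 + 10^-1.40)
   = 1 / (1 + 7.2444 + 0.039811) = 1/8.2842 = 0.1207
[CO3²⁻] = α₂ × DIC = 0.1207 × 1.95 = 0.235 mmol/kg

[CO3²⁻] = 0.235 mmol/kg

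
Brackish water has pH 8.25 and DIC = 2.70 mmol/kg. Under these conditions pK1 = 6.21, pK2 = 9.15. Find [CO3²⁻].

[CO3²⁻] = 0.299 mmol/kg

α₂ = 1 / (1 + [H⁺]/K2 + [H⁺]²/(K1K2)) = 1 / (1 + 10^+0.90 + 10^-1.14)
   = 1 / (1 + 7.9433 + 0.072444) = 1/9.0157 = 0.1109
[CO3²⁻] = α₂ × DIC = 0.1109 × 2.70 = 0.299 mmol/kg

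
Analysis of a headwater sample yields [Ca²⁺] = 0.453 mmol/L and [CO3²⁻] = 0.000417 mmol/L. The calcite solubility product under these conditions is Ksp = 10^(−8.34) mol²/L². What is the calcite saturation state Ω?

Ksp = 10^(−8.34) = 4.571×10^-9
Ω = [Ca²⁺][CO3²⁻]/Ksp = (0.453×10^-3)(0.000417×10^-3) / 4.571×10^-9 = 0.0413

Ω = 0.0413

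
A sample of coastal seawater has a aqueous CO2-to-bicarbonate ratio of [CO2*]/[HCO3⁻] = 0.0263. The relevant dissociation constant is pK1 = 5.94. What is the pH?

pH = 7.52

From K1 = [H⁺][HCO3⁻]/[CO2*]:  pH = pK1 − log₁₀([CO2*]/[HCO3⁻])
log₁₀(0.0263) = -1.580
pH = 5.94 − (-1.580) = 7.52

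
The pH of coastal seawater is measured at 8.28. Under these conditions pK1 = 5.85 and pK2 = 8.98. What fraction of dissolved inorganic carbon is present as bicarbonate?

α₁ = 0.831

α₁ = 1 / (1 + [H⁺]/K1 + K2/[H⁺]) = 1 / (1 + 10^-2.43 + 10^-0.70)
   = 1 / (1 + 0.0037154 + 0.19953) = 1/1.2032 = 0.8311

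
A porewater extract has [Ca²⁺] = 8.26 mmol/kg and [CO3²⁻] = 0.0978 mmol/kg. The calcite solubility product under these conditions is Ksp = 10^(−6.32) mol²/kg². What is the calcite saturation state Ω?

Ksp = 10^(−6.32) = 4.786×10^-7
Ω = [Ca²⁺][CO3²⁻]/Ksp = (8.26×10^-3)(0.0978×10^-3) / 4.786×10^-7 = 1.69

Ω = 1.69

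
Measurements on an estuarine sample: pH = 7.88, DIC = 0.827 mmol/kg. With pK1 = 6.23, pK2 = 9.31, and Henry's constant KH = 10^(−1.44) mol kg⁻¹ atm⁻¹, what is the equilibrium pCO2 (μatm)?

pCO2 = 481 μatm

α₀ = 1 / (1 + K1/[H⁺] + K1K2/[H⁺]²) = 1 / (1 + 10^+1.65 + 10^+0.22)
   = 1 / (1 + 44.668 + 1.6596) = 1/47.328 = 0.02113
[CO2*] = α₀ × DIC = 0.02113 × 0.827 = 0.01747 mmol/kg = 17.47 μmol/kg
pCO2 = [CO2*]/KH = 1.747×10^-5 / 3.631×10^-2 = 481 μatm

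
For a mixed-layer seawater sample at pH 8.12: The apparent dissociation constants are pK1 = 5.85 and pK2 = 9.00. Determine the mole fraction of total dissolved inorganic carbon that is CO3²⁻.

α₂ = 1 / (1 + [H⁺]/K2 + [H⁺]²/(K1K2)) = 1 / (1 + 10^+0.88 + 10^-1.39)
   = 1 / (1 + 7.5858 + 0.040738) = 1/8.6265 = 0.1159

α₂ = 0.116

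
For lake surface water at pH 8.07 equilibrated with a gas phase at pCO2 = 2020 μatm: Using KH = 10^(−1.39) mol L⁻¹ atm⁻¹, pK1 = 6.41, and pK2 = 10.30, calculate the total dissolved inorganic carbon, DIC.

[CO2*] = KH · pCO2 = 10^(−1.39) × 2020×10^-6 = 8.229×10^-5 mol/L
α₀ = 1/(1 + K1/[H⁺] + K1K2/[H⁺]²) = 1/(1 + 10^+1.66 + 10^-0.57) = 0.02129
DIC = [CO2*]/α₀ = 8.229×10^-5 / 0.02129 = 3.87 mmol/L

DIC = 3.87 mmol/L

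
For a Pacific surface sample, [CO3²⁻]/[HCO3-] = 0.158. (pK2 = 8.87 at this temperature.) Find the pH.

pH = 8.07

From K2 = [H⁺][CO3²⁻]/[HCO3-]:  pH = pK2 + log₁₀([CO3²⁻]/[HCO3-])
log₁₀(0.158) = -0.801
pH = 8.87 + (-0.801) = 8.07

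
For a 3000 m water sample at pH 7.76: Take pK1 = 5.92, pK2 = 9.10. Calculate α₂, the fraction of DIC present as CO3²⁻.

α₂ = 0.0431

α₂ = 1 / (1 + [H⁺]/K2 + [H⁺]²/(K1K2)) = 1 / (1 + 10^+1.34 + 10^-0.50)
   = 1 / (1 + 21.878 + 0.31623) = 1/23.194 = 0.04311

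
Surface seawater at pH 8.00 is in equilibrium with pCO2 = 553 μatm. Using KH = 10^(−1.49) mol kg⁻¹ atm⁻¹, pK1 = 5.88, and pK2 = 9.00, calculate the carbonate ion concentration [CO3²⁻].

[CO2*] = KH · pCO2 = 10^(−1.49) × 553×10^-6 = 1.789×10^-5 mol/kg
α₀ = 1/(1 + K1/[H⁺] + K1K2/[H⁺]²) = 1/(1 + 10^+2.12 + 10^+1.12) = 0.006849
DIC = [CO2*]/α₀ = 1.789×10^-5 / 0.006849 = 2.613 mmol/kg
[CO3²⁻] = α₂·DIC; α₂ = 0.09029, so [CO3²⁻] = 0.09029 × 2.613 = 0.236 mmol/kg

[CO3²⁻] = 0.236 mmol/kg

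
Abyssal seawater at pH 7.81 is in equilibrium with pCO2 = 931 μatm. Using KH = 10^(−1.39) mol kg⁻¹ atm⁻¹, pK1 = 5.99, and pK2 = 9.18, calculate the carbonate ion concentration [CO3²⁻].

[CO3²⁻] = 0.107 mmol/kg

[CO2*] = KH · pCO2 = 10^(−1.39) × 931×10^-6 = 3.793×10^-5 mol/kg
α₀ = 1/(1 + K1/[H⁺] + K1K2/[H⁺]²) = 1/(1 + 10^+1.82 + 10^+0.45) = 0.01431
DIC = [CO2*]/α₀ = 3.793×10^-5 / 0.01431 = 2.651 mmol/kg
[CO3²⁻] = α₂·DIC; α₂ = 0.04033, so [CO3²⁻] = 0.04033 × 2.651 = 0.107 mmol/kg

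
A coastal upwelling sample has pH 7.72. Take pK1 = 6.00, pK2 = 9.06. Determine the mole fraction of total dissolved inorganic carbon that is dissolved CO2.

α₀ = 0.0179

α₀ = 1 / (1 + K1/[H⁺] + K1K2/[H⁺]²) = 1 / (1 + 10^+1.72 + 10^+0.38)
   = 1 / (1 + 52.481 + 2.3988) = 1/55.880 = 0.01790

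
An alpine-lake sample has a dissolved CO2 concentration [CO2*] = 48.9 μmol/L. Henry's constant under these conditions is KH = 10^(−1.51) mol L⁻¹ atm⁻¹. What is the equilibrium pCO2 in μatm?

KH = 10^(−1.51) = 3.090×10^-2 mol L⁻¹ atm⁻¹
pCO2 = [CO2*]/KH = 48.9×10^-6 / 3.090×10^-2 = 1.58×10^-3 atm = 1580 μatm

pCO2 = 1580 μatm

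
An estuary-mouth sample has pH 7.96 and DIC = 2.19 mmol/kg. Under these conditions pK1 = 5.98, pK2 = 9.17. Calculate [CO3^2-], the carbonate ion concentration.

[CO3²⁻] = 0.126 mmol/kg

α₂ = 1 / (1 + [H⁺]/K2 + [H⁺]²/(K1K2)) = 1 / (1 + 10^+1.21 + 10^-0.77)
   = 1 / (1 + 16.218 + 0.16982) = 1/17.388 = 0.05751
[CO3²⁻] = α₂ × DIC = 0.05751 × 2.19 = 0.126 mmol/kg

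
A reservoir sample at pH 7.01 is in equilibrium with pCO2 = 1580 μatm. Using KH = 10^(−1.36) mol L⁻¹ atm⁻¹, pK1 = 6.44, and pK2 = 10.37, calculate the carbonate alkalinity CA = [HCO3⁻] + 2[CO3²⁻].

[CO2*] = KH · pCO2 = 10^(−1.36) × 1580×10^-6 = 6.897×10^-5 mol/L
α₀ = 1/(1 + K1/[H⁺] + K1K2/[H⁺]²) = 1/(1 + 10^+0.57 + 10^-2.79) = 0.2120
DIC = [CO2*]/α₀ = 6.897×10^-5 / 0.2120 = 0.3253 mmol/L
CA = (α₁ + 2α₂)·DIC = (0.7877 + 2×0.0003438) × 0.3253 = 0.256 mmol/L

CA = 0.256 mmol/L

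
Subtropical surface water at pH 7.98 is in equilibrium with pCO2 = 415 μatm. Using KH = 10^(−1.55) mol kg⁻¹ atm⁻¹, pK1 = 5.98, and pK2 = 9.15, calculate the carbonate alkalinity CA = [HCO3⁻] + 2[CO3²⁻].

[CO2*] = KH · pCO2 = 10^(−1.55) × 415×10^-6 = 1.170×10^-5 mol/kg
α₀ = 1/(1 + K1/[H⁺] + K1K2/[H⁺]²) = 1/(1 + 10^+2.00 + 10^+0.83) = 0.009280
DIC = [CO2*]/α₀ = 1.170×10^-5 / 0.009280 = 1.260 mmol/kg
CA = (α₁ + 2α₂)·DIC = (0.9280 + 2×0.06274) × 1.260 = 1.33 mmol/kg

CA = 1.33 mmol/kg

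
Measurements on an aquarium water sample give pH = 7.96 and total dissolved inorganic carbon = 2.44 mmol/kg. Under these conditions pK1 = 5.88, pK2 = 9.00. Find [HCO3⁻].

α₁ = 1 / (1 + [H⁺]/K1 + K2/[H⁺]) = 1 / (1 + 10^-2.08 + 10^-1.04)
   = 1 / (1 + 0.0083176 + 0.091201) = 1/1.0995 = 0.9095
[HCO3⁻] = α₁ × DIC = 0.9095 × 2.44 = 2.22 mmol/kg

[HCO3⁻] = 2.22 mmol/kg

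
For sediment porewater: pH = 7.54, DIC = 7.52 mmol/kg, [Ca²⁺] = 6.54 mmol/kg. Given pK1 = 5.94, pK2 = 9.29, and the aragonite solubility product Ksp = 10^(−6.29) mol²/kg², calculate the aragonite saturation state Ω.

α₂ = 1 / (1 + [H⁺]/K2 + [H⁺]²/(K1K2)) = 1 / (1 + 10^+1.75 + 10^+0.15)
   = 1 / (1 + 56.234 + 1.4125) = 1/58.647 = 0.01705
[CO3²⁻] = α₂ × DIC = 0.01705 × 7.52 = 0.1282 mmol/kg
Ksp = 10^(−6.29) = 5.129×10^-7
Ω = [Ca²⁺][CO3²⁻]/Ksp = (6.54×10^-3)(1.282×10^-4) / 5.129×10^-7 = 1.64

Ω = 1.64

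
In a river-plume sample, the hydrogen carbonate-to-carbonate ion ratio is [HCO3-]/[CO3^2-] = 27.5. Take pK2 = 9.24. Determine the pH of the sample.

From K2 = [H⁺][CO3^2-]/[HCO3-]:  pH = pK2 − log₁₀([HCO3-]/[CO3^2-])
log₁₀(27.5) = +1.439
pH = 9.24 − (+1.439) = 7.80

pH = 7.80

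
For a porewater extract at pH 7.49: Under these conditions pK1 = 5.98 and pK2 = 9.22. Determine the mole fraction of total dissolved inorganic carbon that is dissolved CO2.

α₀ = 1 / (1 + K1/[H⁺] + K1K2/[H⁺]²) = 1 / (1 + 10^+1.51 + 10^-0.22)
   = 1 / (1 + 32.359 + 0.60256) = 1/33.962 = 0.02944

α₀ = 0.0294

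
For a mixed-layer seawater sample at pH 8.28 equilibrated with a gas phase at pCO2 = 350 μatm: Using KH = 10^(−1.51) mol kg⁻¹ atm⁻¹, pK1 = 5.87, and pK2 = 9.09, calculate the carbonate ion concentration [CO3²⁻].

[CO3²⁻] = 0.431 mmol/kg

[CO2*] = KH · pCO2 = 10^(−1.51) × 350×10^-6 = 1.082×10^-5 mol/kg
α₀ = 1/(1 + K1/[H⁺] + K1K2/[H⁺]²) = 1/(1 + 10^+2.41 + 10^+1.60) = 0.003357
DIC = [CO2*]/α₀ = 1.082×10^-5 / 0.003357 = 3.222 mmol/kg
[CO3²⁻] = α₂·DIC; α₂ = 0.1337, so [CO3²⁻] = 0.1337 × 3.222 = 0.431 mmol/kg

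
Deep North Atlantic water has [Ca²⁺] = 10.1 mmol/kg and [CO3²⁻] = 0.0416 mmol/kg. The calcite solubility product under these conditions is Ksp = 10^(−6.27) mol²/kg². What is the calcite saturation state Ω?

Ksp = 10^(−6.27) = 5.370×10^-7
Ω = [Ca²⁺][CO3²⁻]/Ksp = (10.1×10^-3)(0.0416×10^-3) / 5.370×10^-7 = 0.782

Ω = 0.782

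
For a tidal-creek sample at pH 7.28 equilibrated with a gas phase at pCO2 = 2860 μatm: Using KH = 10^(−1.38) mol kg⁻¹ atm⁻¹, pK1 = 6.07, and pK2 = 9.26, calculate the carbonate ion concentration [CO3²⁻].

[CO3²⁻] = 0.0202 mmol/kg

[CO2*] = KH · pCO2 = 10^(−1.38) × 2860×10^-6 = 1.192×10^-4 mol/kg
α₀ = 1/(1 + K1/[H⁺] + K1K2/[H⁺]²) = 1/(1 + 10^+1.21 + 10^-0.77) = 0.05751
DIC = [CO2*]/α₀ = 1.192×10^-4 / 0.05751 = 2.073 mmol/kg
[CO3²⁻] = α₂·DIC; α₂ = 0.009767, so [CO3²⁻] = 0.009767 × 2.073 = 0.0202 mmol/kg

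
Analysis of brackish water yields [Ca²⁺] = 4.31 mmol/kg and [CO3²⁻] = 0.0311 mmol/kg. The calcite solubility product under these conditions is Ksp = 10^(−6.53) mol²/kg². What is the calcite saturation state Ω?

Ksp = 10^(−6.53) = 2.951×10^-7
Ω = [Ca²⁺][CO3²⁻]/Ksp = (4.31×10^-3)(0.0311×10^-3) / 2.951×10^-7 = 0.454

Ω = 0.454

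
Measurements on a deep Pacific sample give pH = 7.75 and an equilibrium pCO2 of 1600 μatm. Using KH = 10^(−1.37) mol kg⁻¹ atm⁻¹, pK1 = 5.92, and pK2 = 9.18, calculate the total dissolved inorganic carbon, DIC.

DIC = 4.85 mmol/kg

[CO2*] = KH · pCO2 = 10^(−1.37) × 1600×10^-6 = 6.825×10^-5 mol/kg
α₀ = 1/(1 + K1/[H⁺] + K1K2/[H⁺]²) = 1/(1 + 10^+1.83 + 10^+0.40) = 0.01406
DIC = [CO2*]/α₀ = 6.825×10^-5 / 0.01406 = 4.85 mmol/kg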